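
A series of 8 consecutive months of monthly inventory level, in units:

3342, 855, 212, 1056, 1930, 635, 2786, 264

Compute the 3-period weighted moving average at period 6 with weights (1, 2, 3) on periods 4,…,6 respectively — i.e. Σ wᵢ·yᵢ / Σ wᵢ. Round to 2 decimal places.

1136.83

Weighted sum: 1·1056 + 2·1930 + 3·635 = 1056 + 3860 + 1905 = 6821
Weight total: 1 + 2 + 3 = 6
WMA = 6821 / 6 = 1136.83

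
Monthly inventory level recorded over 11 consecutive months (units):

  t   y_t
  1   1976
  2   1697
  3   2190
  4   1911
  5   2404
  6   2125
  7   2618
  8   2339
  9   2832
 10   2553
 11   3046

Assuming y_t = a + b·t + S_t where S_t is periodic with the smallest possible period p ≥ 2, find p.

2

First differences y_{t+1} − y_t: -279, 493, -279, 493, -279, 493, …
The difference pattern repeats every 2 terms and not for any smaller step, so p = 2.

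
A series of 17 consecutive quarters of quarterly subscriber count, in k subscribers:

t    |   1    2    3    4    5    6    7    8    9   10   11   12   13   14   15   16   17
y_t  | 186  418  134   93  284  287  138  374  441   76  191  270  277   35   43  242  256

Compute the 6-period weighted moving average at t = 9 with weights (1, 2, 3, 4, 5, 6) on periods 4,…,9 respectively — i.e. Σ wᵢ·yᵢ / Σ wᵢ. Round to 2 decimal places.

Weighted sum: 1·93 + 2·284 + 3·287 + 4·138 + 5·374 + 6·441 = 93 + 568 + 861 + 552 + 1870 + 2646 = 6590
Weight total: 1 + 2 + 3 + 4 + 5 + 6 = 21
WMA = 6590 / 21 = 313.81

313.81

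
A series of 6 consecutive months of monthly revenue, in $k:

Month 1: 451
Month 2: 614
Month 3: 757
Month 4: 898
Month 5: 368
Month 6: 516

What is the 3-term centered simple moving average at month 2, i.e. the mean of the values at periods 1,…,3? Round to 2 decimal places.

607.33

Sum of periods 1–3: 451 + 614 + 757 = 1822
Divide by 3: 1822 / 3 = 607.33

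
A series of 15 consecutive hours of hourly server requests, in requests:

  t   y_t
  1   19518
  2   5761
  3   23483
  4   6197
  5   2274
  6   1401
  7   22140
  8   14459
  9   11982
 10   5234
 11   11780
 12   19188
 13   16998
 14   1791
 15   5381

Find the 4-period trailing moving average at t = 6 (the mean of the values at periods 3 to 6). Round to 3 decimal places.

8338.750

Sum of periods 3–6: 23483 + 6197 + 2274 + 1401 = 33355
Divide by 4: 33355 / 4 = 8338.750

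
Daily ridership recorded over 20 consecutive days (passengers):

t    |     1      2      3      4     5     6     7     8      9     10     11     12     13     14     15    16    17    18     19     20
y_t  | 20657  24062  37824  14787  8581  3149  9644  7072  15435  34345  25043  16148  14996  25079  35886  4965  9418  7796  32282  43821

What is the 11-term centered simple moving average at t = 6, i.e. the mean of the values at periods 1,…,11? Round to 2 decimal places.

Sum of periods 1–11: 20657 + 24062 + 37824 + 14787 + 8581 + 3149 + 9644 + 7072 + 15435 + 34345 + 25043 = 200599
Divide by 11: 200599 / 11 = 18236.27

18236.27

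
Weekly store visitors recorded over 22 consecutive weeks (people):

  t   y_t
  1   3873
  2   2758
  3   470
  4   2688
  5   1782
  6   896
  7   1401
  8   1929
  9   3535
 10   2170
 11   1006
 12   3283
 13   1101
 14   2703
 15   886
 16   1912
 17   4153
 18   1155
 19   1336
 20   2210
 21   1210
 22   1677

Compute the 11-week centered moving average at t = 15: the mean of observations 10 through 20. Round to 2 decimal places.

Sum of periods 10–20: 2170 + 1006 + 3283 + 1101 + 2703 + 886 + 1912 + 4153 + 1155 + 1336 + 2210 = 21915
Divide by 11: 21915 / 11 = 1992.27

1992.27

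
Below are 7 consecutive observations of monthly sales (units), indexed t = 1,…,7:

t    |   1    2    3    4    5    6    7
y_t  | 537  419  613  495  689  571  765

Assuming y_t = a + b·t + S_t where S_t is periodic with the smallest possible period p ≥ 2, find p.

2

First differences y_{t+1} − y_t: -118, 194, -118, 194, -118, 194, …
The difference pattern repeats every 2 terms and not for any smaller step, so p = 2.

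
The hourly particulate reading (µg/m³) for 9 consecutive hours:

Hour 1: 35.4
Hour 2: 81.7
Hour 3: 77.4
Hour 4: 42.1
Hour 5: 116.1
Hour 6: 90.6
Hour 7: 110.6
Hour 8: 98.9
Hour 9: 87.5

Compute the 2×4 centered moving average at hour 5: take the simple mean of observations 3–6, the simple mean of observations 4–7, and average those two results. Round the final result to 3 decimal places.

Sum over 3–6: 77.4 + 42.1 + 116.1 + 90.6 = 326.2
Sum over 4–7: 42.1 + 116.1 + 90.6 + 110.6 = 359.4
CMA at t=5 = (326.2 + 359.4) / (2·4) = 685.6 / 8 = 85.700

85.700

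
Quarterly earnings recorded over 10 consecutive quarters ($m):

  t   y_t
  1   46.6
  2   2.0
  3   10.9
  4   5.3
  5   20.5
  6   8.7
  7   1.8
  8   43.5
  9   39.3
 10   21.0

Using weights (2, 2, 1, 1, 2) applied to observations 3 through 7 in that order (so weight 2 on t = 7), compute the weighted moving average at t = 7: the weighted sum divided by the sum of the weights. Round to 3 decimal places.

Weighted sum: 2·10.9 + 2·5.3 + 1·20.5 + 1·8.7 + 2·1.8 = 21.8 + 10.6 + 20.5 + 8.7 + 3.6 = 65.2
Weight total: 2 + 2 + 1 + 1 + 2 = 8
WMA = 65.2 / 8 = 8.150

8.150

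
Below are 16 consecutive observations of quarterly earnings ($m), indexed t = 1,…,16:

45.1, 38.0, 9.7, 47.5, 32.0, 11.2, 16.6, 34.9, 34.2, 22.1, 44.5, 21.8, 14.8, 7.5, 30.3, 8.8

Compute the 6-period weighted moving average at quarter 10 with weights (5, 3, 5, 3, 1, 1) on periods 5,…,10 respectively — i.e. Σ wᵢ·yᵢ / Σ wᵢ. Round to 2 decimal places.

24.31

Weighted sum: 5·32.0 + 3·11.2 + 5·16.6 + 3·34.9 + 1·34.2 + 1·22.1 = 160.0 + 33.6 + 83.0 + 104.7 + 34.2 + 22.1 = 437.6
Weight total: 5 + 3 + 5 + 3 + 1 + 1 = 18
WMA = 437.6 / 18 = 24.31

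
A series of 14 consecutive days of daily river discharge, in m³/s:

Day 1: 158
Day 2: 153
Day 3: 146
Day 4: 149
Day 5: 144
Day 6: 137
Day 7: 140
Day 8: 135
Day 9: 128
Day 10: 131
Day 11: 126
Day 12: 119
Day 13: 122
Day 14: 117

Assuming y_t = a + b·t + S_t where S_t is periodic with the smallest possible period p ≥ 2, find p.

3

First differences y_{t+1} − y_t: -5, -7, 3, -5, -7, 3, -5, -7, …
The difference pattern repeats every 3 terms and not for any smaller step, so p = 3.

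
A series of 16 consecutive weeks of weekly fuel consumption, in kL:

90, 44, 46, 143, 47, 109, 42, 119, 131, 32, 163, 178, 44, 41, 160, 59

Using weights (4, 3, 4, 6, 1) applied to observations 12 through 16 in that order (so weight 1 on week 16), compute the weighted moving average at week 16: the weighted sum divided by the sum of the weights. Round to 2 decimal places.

112.61

Weighted sum: 4·178 + 3·44 + 4·41 + 6·160 + 1·59 = 712 + 132 + 164 + 960 + 59 = 2027
Weight total: 4 + 3 + 4 + 6 + 1 = 18
WMA = 2027 / 18 = 112.61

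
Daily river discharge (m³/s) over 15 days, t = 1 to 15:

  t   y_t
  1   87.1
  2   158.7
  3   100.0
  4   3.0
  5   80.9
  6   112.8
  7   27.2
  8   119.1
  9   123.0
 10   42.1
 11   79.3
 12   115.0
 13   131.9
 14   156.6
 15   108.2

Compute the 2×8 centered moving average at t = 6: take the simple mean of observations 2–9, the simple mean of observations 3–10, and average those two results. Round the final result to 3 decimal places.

83.300

Sum over 2–9: 158.7 + 100.0 + 3.0 + 80.9 + 112.8 + 27.2 + 119.1 + 123.0 = 724.7
Sum over 3–10: 100.0 + 3.0 + 80.9 + 112.8 + 27.2 + 119.1 + 123.0 + 42.1 = 608.1
CMA at t=6 = (724.7 + 608.1) / (2·8) = 1332.8 / 16 = 83.300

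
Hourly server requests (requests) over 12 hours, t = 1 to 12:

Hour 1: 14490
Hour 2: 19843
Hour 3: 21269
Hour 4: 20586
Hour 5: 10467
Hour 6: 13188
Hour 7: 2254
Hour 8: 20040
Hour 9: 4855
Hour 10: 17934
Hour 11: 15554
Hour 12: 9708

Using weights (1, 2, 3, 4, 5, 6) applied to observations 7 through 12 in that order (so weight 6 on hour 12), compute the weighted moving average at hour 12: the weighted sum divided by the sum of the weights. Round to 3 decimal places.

Weighted sum: 1·2254 + 2·20040 + 3·4855 + 4·17934 + 5·15554 + 6·9708 = 2254 + 40080 + 14565 + 71736 + 77770 + 58248 = 264653
Weight total: 1 + 2 + 3 + 4 + 5 + 6 = 21
WMA = 264653 / 21 = 12602.524

12602.524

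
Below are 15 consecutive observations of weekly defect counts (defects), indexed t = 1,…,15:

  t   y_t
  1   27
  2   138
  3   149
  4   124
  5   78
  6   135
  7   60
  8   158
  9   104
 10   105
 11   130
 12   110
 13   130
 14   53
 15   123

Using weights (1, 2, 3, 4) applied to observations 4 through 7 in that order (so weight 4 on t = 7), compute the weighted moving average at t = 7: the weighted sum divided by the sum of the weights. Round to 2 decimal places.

Weighted sum: 1·124 + 2·78 + 3·135 + 4·60 = 124 + 156 + 405 + 240 = 925
Weight total: 1 + 2 + 3 + 4 = 10
WMA = 925 / 10 = 92.50

92.50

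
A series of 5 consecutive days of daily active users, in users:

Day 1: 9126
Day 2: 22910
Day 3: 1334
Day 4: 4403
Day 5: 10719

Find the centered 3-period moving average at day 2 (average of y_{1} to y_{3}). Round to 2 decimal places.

11123.33

Sum of periods 1–3: 9126 + 22910 + 1334 = 33370
Divide by 3: 33370 / 3 = 11123.33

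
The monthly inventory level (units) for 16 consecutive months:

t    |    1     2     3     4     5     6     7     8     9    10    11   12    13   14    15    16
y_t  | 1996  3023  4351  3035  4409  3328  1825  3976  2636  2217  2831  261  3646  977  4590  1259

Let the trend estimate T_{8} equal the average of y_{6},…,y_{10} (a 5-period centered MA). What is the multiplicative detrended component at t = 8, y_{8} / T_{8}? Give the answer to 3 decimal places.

Trend T_8 = (3328 + 1825 + 3976 + 2636 + 2217) / 5 = 13982/5 = 2796.40000
Ratio to trend: 3976 / 2796.40000 = 1.422

1.422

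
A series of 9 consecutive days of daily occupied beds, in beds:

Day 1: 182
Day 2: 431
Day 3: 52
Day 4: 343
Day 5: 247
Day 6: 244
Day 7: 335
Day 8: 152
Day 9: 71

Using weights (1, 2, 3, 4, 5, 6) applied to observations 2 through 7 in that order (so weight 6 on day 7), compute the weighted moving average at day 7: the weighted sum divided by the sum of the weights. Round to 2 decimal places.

Weighted sum: 1·431 + 2·52 + 3·343 + 4·247 + 5·244 + 6·335 = 431 + 104 + 1029 + 988 + 1220 + 2010 = 5782
Weight total: 1 + 2 + 3 + 4 + 5 + 6 = 21
WMA = 5782 / 21 = 275.33

275.33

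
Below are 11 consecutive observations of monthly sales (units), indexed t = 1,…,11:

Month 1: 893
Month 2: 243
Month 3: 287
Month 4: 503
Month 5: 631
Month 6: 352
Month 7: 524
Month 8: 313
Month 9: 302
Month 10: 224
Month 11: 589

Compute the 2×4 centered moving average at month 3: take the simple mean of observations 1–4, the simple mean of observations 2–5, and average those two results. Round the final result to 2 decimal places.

448.75

Sum over 1–4: 893 + 243 + 287 + 503 = 1926
Sum over 2–5: 243 + 287 + 503 + 631 = 1664
CMA at t=3 = (1926 + 1664) / (2·4) = 3590 / 8 = 448.75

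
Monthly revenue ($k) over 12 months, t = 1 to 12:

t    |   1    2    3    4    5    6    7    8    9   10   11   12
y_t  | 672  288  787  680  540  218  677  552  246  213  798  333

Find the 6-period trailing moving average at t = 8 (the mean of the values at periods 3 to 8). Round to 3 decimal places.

Sum of periods 3–8: 787 + 680 + 540 + 218 + 677 + 552 = 3454
Divide by 6: 3454 / 6 = 575.667

575.667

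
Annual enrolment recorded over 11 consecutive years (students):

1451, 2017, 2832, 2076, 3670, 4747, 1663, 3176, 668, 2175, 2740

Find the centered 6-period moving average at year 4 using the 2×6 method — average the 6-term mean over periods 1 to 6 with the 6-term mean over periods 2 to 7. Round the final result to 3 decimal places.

Sum over 1–6: 1451 + 2017 + 2832 + 2076 + 3670 + 4747 = 16793
Sum over 2–7: 2017 + 2832 + 2076 + 3670 + 4747 + 1663 = 17005
CMA at t=4 = (16793 + 17005) / (2·6) = 33798 / 12 = 2816.500

2816.500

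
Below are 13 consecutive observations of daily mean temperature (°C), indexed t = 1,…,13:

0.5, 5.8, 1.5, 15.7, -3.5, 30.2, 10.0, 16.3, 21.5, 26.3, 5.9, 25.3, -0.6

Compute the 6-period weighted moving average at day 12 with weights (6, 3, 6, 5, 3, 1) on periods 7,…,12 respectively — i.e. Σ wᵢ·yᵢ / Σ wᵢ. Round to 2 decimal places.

17.18

Weighted sum: 6·10.0 + 3·16.3 + 6·21.5 + 5·26.3 + 3·5.9 + 1·25.3 = 60.0 + 48.9 + 129.0 + 131.5 + 17.7 + 25.3 = 412.4
Weight total: 6 + 3 + 6 + 5 + 3 + 1 = 24
WMA = 412.4 / 24 = 17.18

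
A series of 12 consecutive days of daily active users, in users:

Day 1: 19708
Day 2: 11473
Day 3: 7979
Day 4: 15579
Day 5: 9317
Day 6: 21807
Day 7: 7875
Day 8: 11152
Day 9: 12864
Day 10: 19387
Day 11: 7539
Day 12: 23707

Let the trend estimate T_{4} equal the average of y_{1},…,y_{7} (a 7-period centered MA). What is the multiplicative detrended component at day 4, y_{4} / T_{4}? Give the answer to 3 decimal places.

Trend T_4 = (19708 + 11473 + 7979 + 15579 + 9317 + 21807 + 7875) / 7 = 93738/7 = 13391.14286
Ratio to trend: 15579 / 13391.14286 = 1.163

1.163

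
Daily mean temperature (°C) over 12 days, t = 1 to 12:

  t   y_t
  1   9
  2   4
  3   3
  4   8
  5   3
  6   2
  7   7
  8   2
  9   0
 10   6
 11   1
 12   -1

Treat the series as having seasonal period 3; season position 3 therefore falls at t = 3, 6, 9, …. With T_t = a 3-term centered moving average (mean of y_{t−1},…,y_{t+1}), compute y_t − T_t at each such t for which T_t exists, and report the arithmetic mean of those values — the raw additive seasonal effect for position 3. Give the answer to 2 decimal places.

-2.22

Season position 3 occurs at t = 3, 6, 9 (where T_t is defined).
t=3: T_3 = 5.0000; y_3 − T_3 = 3 − 5.0000 = -2.0000
t=6: T_6 = 4.0000; y_6 − T_6 = 2 − 4.0000 = -2.0000
t=9: T_9 = 2.6667; y_9 − T_9 = 0 − 2.6667 = -2.6667
Mean deviation: (-2.0000 + -2.0000 + -2.6667) / 3 = -2.22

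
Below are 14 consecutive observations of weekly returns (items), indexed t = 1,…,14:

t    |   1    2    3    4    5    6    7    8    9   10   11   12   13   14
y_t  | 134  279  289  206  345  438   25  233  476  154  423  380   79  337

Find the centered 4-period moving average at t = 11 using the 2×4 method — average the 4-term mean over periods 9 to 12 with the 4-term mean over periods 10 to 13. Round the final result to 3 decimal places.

308.625

Sum over 9–12: 476 + 154 + 423 + 380 = 1433
Sum over 10–13: 154 + 423 + 380 + 79 = 1036
CMA at t=11 = (1433 + 1036) / (2·4) = 2469 / 8 = 308.625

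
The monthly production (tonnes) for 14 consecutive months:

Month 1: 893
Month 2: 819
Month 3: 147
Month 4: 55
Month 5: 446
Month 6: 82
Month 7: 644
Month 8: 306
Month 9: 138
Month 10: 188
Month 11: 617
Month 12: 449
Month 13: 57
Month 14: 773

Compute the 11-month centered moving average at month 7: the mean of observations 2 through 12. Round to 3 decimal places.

Sum of periods 2–12: 819 + 147 + 55 + 446 + 82 + 644 + 306 + 138 + 188 + 617 + 449 = 3891
Divide by 11: 3891 / 11 = 353.727

353.727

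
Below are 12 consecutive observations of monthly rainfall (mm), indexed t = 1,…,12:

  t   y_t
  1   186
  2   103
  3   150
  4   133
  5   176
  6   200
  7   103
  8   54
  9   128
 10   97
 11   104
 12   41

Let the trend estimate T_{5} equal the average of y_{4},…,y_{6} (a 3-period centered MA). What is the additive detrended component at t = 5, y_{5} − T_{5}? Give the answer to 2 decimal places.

6.33

Trend T_5 = (133 + 176 + 200) / 3 = 509/3 = 169.6667
Detrended value: 176 − 169.6667 = 6.33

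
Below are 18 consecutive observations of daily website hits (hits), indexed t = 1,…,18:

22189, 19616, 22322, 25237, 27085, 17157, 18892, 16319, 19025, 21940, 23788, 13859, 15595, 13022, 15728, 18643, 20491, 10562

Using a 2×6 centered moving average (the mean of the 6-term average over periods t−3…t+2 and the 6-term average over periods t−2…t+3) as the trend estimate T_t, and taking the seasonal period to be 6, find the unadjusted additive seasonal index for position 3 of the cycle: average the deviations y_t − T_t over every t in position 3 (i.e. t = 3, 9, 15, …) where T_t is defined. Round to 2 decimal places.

-220.29

Season position 3 occurs at t = 9, 15 (where T_t is defined).
t=9: T_9 = 19245.3333; y_9 − T_9 = 19025 − 19245.3333 = -220.3333
t=15: T_15 = 15948.2500; y_15 − T_15 = 15728 − 15948.2500 = -220.2500
Mean deviation: (-220.3333 + -220.2500) / 2 = -220.29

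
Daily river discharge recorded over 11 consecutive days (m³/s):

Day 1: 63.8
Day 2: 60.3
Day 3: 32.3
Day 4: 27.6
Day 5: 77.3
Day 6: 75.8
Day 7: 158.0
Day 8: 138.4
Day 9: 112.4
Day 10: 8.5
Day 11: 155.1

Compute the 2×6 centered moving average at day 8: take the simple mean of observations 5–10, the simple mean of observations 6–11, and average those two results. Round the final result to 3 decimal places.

101.550

Sum over 5–10: 77.3 + 75.8 + 158.0 + 138.4 + 112.4 + 8.5 = 570.4
Sum over 6–11: 75.8 + 158.0 + 138.4 + 112.4 + 8.5 + 155.1 = 648.2
CMA at t=8 = (570.4 + 648.2) / (2·6) = 1218.6 / 12 = 101.550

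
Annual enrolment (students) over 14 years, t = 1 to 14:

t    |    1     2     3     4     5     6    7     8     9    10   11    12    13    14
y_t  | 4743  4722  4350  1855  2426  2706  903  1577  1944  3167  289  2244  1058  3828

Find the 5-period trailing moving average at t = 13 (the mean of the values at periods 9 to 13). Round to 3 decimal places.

1740.400

Sum of periods 9–13: 1944 + 3167 + 289 + 2244 + 1058 = 8702
Divide by 5: 8702 / 5 = 1740.400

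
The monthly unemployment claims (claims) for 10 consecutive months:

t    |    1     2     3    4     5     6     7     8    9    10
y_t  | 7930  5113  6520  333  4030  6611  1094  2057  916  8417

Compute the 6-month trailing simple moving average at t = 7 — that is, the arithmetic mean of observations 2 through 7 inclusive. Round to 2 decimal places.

Sum of periods 2–7: 5113 + 6520 + 333 + 4030 + 6611 + 1094 = 23701
Divide by 6: 23701 / 6 = 3950.17

3950.17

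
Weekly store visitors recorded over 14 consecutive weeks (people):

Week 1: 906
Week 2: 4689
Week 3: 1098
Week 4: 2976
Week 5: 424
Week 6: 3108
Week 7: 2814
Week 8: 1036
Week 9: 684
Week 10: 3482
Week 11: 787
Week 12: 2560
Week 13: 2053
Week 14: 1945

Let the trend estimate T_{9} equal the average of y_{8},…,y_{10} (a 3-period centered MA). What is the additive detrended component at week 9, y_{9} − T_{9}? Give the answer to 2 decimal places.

-1050.00

Trend T_9 = (1036 + 684 + 3482) / 3 = 5202/3 = 1734.0000
Detrended value: 684 − 1734.0000 = -1050.00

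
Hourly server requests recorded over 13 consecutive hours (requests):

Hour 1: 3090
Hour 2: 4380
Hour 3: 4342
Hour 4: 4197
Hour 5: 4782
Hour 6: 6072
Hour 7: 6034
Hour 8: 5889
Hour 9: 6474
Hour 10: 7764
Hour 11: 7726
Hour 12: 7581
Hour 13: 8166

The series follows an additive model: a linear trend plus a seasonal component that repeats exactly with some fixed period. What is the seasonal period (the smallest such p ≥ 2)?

4

First differences y_{t+1} − y_t: 1290, -38, -145, 585, 1290, -38, -145, 585, 1290, -38, …
The difference pattern repeats every 4 terms and not for any smaller step, so p = 4.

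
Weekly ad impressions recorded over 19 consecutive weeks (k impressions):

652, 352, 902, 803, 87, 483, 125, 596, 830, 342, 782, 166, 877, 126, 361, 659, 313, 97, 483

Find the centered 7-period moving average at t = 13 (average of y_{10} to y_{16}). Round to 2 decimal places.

Sum of periods 10–16: 342 + 782 + 166 + 877 + 126 + 361 + 659 = 3313
Divide by 7: 3313 / 7 = 473.29

473.29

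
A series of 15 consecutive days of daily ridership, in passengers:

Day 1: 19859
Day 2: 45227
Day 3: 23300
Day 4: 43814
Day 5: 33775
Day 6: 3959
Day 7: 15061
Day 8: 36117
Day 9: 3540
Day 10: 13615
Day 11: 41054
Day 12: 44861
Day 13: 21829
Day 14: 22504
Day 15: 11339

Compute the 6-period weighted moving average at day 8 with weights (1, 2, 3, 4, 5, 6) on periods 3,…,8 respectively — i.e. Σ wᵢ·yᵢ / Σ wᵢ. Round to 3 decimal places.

Weighted sum: 1·23300 + 2·43814 + 3·33775 + 4·3959 + 5·15061 + 6·36117 = 23300 + 87628 + 101325 + 15836 + 75305 + 216702 = 520096
Weight total: 1 + 2 + 3 + 4 + 5 + 6 = 21
WMA = 520096 / 21 = 24766.476

24766.476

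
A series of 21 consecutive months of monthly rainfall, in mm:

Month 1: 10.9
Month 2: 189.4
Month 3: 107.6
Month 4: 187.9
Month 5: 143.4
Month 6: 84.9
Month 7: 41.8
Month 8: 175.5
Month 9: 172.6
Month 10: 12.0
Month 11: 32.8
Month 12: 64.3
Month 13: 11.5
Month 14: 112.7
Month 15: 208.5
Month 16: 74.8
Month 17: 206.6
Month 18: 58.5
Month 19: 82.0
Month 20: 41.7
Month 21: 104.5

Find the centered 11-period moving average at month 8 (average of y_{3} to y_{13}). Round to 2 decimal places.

94.03

Sum of periods 3–13: 107.6 + 187.9 + 143.4 + 84.9 + 41.8 + 175.5 + 172.6 + 12.0 + 32.8 + 64.3 + 11.5 = 1034.3
Divide by 11: 1034.3 / 11 = 94.03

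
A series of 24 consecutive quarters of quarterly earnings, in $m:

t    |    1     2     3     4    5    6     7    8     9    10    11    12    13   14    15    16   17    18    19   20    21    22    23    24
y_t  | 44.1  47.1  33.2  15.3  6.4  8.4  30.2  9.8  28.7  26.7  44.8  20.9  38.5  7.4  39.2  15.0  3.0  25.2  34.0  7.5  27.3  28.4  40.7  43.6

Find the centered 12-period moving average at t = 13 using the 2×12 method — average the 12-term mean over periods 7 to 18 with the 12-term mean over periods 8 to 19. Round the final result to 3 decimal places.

Sum over 7–18: 30.2 + 9.8 + 28.7 + 26.7 + 44.8 + 20.9 + 38.5 + 7.4 + 39.2 + 15.0 + 3.0 + 25.2 = 289.4
Sum over 8–19: 9.8 + 28.7 + 26.7 + 44.8 + 20.9 + 38.5 + 7.4 + 39.2 + 15.0 + 3.0 + 25.2 + 34.0 = 293.2
CMA at t=13 = (289.4 + 293.2) / (2·12) = 582.6 / 24 = 24.275

24.275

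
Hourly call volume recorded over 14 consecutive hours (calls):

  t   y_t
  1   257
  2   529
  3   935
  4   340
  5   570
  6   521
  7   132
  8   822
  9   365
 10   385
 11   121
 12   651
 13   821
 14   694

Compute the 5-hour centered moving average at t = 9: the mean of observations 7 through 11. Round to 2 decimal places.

365.00

Sum of periods 7–11: 132 + 822 + 365 + 385 + 121 = 1825
Divide by 5: 1825 / 5 = 365.00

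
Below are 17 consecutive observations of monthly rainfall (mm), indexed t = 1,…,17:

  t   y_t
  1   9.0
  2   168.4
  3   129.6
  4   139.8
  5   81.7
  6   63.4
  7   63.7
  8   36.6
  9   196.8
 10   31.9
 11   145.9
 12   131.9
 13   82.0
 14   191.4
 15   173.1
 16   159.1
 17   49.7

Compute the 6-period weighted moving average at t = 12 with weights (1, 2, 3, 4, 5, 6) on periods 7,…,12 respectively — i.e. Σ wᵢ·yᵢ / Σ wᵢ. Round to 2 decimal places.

113.13

Weighted sum: 1·63.7 + 2·36.6 + 3·196.8 + 4·31.9 + 5·145.9 + 6·131.9 = 63.7 + 73.2 + 590.4 + 127.6 + 729.5 + 791.4 = 2375.8
Weight total: 1 + 2 + 3 + 4 + 5 + 6 = 21
WMA = 2375.8 / 21 = 113.13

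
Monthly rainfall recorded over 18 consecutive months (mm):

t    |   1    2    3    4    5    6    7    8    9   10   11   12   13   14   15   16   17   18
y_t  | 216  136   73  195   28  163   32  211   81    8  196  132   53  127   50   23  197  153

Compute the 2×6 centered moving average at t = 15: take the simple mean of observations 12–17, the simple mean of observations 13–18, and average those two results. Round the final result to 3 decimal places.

Sum over 12–17: 132 + 53 + 127 + 50 + 23 + 197 = 582
Sum over 13–18: 53 + 127 + 50 + 23 + 197 + 153 = 603
CMA at t=15 = (582 + 603) / (2·6) = 1185 / 12 = 98.750

98.750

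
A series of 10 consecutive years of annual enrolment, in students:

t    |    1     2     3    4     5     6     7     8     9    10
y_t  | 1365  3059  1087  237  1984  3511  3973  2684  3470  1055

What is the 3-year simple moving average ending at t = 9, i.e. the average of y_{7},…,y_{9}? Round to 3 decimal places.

Sum of periods 7–9: 3973 + 2684 + 3470 = 10127
Divide by 3: 10127 / 3 = 3375.667

3375.667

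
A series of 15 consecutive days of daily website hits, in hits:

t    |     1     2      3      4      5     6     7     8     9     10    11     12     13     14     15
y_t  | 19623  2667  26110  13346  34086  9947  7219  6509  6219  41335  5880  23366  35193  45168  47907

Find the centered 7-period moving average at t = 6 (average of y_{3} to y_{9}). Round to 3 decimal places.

Sum of periods 3–9: 26110 + 13346 + 34086 + 9947 + 7219 + 6509 + 6219 = 103436
Divide by 7: 103436 / 7 = 14776.571

14776.571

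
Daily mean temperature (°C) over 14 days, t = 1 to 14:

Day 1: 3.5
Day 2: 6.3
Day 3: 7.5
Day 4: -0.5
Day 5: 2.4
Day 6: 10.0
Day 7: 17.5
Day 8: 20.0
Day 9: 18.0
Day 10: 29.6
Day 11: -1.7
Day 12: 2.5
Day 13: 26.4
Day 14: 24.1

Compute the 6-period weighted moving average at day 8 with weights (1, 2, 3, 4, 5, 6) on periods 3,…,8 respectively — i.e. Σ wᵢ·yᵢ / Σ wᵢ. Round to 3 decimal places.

Weighted sum: 1·7.5 + 2·-0.5 + 3·2.4 + 4·10.0 + 5·17.5 + 6·20.0 = 7.5 + -1.0 + 7.2 + 40.0 + 87.5 + 120.0 = 261.2
Weight total: 1 + 2 + 3 + 4 + 5 + 6 = 21
WMA = 261.2 / 21 = 12.438

12.438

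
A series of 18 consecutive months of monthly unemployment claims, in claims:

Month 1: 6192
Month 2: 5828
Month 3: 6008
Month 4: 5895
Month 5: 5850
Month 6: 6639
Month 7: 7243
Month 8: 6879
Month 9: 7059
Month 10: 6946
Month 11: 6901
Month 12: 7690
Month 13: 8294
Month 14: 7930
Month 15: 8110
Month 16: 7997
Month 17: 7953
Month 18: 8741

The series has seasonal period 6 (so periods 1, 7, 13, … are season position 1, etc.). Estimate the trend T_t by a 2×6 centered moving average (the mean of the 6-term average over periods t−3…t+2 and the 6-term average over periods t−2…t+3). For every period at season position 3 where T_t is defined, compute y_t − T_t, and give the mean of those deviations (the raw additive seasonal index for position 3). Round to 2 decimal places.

26.83

Season position 3 occurs at t = 9, 15 (where T_t is defined).
t=9: T_9 = 7032.0833; y_9 − T_9 = 7059 − 7032.0833 = 26.9167
t=15: T_15 = 8083.2500; y_15 − T_15 = 8110 − 8083.2500 = 26.7500
Mean deviation: (26.9167 + 26.7500) / 2 = 26.83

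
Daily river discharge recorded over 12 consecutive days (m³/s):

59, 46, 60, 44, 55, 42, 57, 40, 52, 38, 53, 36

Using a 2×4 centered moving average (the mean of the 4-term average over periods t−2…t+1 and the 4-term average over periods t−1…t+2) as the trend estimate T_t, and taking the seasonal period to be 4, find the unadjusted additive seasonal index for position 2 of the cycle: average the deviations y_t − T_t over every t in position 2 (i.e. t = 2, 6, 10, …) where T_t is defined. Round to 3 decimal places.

-7.125

Season position 2 occurs at t = 6, 10 (where T_t is defined).
t=6: T_6 = 49.00000; y_6 − T_6 = 42 − 49.00000 = -7.00000
t=10: T_10 = 45.25000; y_10 − T_10 = 38 − 45.25000 = -7.25000
Mean deviation: (-7.00000 + -7.25000) / 2 = -7.125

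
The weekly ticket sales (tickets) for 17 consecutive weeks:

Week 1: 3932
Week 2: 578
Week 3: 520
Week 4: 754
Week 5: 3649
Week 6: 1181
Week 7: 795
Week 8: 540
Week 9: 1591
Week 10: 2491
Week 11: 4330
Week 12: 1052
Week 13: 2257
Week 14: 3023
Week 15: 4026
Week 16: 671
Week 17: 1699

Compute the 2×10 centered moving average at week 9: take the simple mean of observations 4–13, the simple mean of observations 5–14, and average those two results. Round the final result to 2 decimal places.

1977.45

Sum over 4–13: 754 + 3649 + 1181 + 795 + 540 + 1591 + 2491 + 4330 + 1052 + 2257 = 18640
Sum over 5–14: 3649 + 1181 + 795 + 540 + 1591 + 2491 + 4330 + 1052 + 2257 + 3023 = 20909
CMA at t=9 = (18640 + 20909) / (2·10) = 39549 / 20 = 1977.45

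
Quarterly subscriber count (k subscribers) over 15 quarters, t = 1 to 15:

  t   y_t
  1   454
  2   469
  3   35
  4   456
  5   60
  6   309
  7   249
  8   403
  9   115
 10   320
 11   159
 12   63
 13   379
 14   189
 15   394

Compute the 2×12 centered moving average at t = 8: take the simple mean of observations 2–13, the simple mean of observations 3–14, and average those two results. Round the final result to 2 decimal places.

Sum over 2–13: 469 + 35 + 456 + 60 + 309 + 249 + 403 + 115 + 320 + 159 + 63 + 379 = 3017
Sum over 3–14: 35 + 456 + 60 + 309 + 249 + 403 + 115 + 320 + 159 + 63 + 379 + 189 = 2737
CMA at t=8 = (3017 + 2737) / (2·12) = 5754 / 24 = 239.75

239.75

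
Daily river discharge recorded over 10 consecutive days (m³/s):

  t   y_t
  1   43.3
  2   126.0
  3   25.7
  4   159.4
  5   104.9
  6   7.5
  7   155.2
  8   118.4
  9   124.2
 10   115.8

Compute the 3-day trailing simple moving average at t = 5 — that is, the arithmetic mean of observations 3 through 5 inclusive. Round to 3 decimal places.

Sum of periods 3–5: 25.7 + 159.4 + 104.9 = 290.0
Divide by 3: 290.0 / 3 = 96.667

96.667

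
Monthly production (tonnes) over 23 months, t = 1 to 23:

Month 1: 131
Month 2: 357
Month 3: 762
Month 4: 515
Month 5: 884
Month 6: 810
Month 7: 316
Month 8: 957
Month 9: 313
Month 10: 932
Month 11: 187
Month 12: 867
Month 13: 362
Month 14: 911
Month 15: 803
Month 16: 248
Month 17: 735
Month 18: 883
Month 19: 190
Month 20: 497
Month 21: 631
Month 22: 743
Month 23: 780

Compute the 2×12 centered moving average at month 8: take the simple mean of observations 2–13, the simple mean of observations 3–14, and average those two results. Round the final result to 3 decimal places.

Sum over 2–13: 357 + 762 + 515 + 884 + 810 + 316 + 957 + 313 + 932 + 187 + 867 + 362 = 7262
Sum over 3–14: 762 + 515 + 884 + 810 + 316 + 957 + 313 + 932 + 187 + 867 + 362 + 911 = 7816
CMA at t=8 = (7262 + 7816) / (2·12) = 15078 / 24 = 628.250

628.250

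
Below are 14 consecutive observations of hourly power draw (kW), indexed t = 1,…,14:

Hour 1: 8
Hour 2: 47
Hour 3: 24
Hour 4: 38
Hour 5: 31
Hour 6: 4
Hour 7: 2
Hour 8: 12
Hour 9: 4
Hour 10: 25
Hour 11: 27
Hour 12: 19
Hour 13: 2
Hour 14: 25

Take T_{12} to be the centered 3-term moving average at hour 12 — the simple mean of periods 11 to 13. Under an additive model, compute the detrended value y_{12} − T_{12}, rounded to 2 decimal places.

3.00

Trend T_12 = (27 + 19 + 2) / 3 = 48/3 = 16.0000
Detrended value: 19 − 16.0000 = 3.00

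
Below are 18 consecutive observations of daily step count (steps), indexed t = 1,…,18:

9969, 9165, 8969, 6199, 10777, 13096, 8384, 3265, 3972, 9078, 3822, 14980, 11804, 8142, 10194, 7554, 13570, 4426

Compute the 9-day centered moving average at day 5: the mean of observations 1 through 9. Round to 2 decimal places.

Sum of periods 1–9: 9969 + 9165 + 8969 + 6199 + 10777 + 13096 + 8384 + 3265 + 3972 = 73796
Divide by 9: 73796 / 9 = 8199.56

8199.56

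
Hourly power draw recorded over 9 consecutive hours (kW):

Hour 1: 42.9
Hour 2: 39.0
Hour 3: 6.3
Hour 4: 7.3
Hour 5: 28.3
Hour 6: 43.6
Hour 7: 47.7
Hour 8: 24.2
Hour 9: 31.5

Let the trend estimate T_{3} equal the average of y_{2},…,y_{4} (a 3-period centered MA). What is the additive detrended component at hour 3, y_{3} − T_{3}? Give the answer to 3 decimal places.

Trend T_3 = (39.0 + 6.3 + 7.3) / 3 = 52.6/3 = 17.53333
Detrended value: 6.3 − 17.53333 = -11.233

-11.233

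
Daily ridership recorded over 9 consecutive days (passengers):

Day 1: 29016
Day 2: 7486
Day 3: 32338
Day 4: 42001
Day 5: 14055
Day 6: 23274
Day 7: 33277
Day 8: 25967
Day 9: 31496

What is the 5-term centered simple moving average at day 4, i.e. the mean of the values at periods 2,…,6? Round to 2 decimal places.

23830.80

Sum of periods 2–6: 7486 + 32338 + 42001 + 14055 + 23274 = 119154
Divide by 5: 119154 / 5 = 23830.80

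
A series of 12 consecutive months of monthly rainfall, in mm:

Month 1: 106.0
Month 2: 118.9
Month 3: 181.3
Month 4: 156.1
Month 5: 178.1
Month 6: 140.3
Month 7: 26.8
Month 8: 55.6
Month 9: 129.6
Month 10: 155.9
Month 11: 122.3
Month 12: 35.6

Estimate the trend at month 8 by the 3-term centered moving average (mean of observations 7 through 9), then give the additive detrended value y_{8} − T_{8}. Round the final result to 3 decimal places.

-15.067

Trend T_8 = (26.8 + 55.6 + 129.6) / 3 = 212.0/3 = 70.66667
Detrended value: 55.6 − 70.66667 = -15.067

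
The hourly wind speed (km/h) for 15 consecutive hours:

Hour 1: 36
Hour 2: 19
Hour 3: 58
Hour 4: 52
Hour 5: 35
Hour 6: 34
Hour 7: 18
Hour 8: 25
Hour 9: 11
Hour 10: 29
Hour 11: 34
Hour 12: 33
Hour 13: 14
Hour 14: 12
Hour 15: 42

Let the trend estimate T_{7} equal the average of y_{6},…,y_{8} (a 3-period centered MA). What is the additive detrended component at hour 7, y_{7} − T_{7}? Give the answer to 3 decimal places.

Trend T_7 = (34 + 18 + 25) / 3 = 77/3 = 25.66667
Detrended value: 18 − 25.66667 = -7.667

-7.667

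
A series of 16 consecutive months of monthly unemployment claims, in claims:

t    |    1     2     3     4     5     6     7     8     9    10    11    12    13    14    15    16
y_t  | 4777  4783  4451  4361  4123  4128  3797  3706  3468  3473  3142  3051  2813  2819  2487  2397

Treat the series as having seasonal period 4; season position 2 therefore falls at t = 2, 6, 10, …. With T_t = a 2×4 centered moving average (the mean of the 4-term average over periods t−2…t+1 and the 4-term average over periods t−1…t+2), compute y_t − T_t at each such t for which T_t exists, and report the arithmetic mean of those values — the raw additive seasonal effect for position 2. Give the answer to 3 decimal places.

107.833

Season position 2 occurs at t = 6, 10, 14 (where T_t is defined).
t=6: T_6 = 4020.37500; y_6 − T_6 = 4128 − 4020.37500 = 107.62500
t=10: T_10 = 3365.37500; y_10 − T_10 = 3473 − 3365.37500 = 107.62500
t=14: T_14 = 2710.75000; y_14 − T_14 = 2819 − 2710.75000 = 108.25000
Mean deviation: (107.62500 + 107.62500 + 108.25000) / 3 = 107.833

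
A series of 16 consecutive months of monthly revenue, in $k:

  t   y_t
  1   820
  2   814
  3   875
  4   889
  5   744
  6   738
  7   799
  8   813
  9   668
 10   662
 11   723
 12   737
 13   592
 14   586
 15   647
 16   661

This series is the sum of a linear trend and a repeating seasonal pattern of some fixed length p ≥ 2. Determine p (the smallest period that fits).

4

First differences y_{t+1} − y_t: -6, 61, 14, -145, -6, 61, 14, -145, -6, 61, …
The difference pattern repeats every 4 terms and not for any smaller step, so p = 4.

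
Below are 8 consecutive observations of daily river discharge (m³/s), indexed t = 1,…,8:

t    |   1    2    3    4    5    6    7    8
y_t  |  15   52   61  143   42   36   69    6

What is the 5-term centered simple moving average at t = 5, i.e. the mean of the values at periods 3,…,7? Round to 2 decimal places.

70.20

Sum of periods 3–7: 61 + 143 + 42 + 36 + 69 = 351
Divide by 5: 351 / 5 = 70.20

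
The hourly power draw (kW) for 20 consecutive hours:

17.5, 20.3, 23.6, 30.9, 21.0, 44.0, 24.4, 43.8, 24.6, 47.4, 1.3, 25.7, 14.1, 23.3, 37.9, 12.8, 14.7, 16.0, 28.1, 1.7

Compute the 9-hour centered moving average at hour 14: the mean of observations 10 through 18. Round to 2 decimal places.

Sum of periods 10–18: 47.4 + 1.3 + 25.7 + 14.1 + 23.3 + 37.9 + 12.8 + 14.7 + 16.0 = 193.2
Divide by 9: 193.2 / 9 = 21.47

21.47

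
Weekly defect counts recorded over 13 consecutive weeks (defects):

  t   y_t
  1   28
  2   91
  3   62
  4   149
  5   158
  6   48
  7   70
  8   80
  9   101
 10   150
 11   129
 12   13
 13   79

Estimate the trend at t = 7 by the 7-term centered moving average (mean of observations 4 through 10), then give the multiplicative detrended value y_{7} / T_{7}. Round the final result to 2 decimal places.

0.65

Trend T_7 = (149 + 158 + 48 + 70 + 80 + 101 + 150) / 7 = 756/7 = 108.0000
Ratio to trend: 70 / 108.0000 = 0.65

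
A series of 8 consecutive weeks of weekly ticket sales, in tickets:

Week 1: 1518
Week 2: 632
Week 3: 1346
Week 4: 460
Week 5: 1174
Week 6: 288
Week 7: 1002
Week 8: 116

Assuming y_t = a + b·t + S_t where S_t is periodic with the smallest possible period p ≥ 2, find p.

First differences y_{t+1} − y_t: -886, 714, -886, 714, -886, 714, …
The difference pattern repeats every 2 terms and not for any smaller step, so p = 2.

2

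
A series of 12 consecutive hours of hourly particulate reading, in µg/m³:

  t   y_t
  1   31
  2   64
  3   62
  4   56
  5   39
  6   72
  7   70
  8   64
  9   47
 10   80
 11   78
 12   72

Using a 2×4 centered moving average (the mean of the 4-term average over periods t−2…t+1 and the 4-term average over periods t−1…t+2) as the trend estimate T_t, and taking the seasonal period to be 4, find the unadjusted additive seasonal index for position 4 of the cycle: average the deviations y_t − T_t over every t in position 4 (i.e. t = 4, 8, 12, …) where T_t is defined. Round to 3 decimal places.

Season position 4 occurs at t = 4, 8 (where T_t is defined).
t=4: T_4 = 56.25000; y_4 − T_4 = 56 − 56.25000 = -0.25000
t=8: T_8 = 64.25000; y_8 − T_8 = 64 − 64.25000 = -0.25000
Mean deviation: (-0.25000 + -0.25000) / 2 = -0.250

-0.250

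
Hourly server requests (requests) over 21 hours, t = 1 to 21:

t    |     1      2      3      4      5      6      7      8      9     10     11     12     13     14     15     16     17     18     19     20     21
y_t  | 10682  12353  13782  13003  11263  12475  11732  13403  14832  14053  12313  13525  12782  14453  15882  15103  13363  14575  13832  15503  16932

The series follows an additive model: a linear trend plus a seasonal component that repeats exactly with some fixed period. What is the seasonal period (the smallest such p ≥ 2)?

6

First differences y_{t+1} − y_t: 1671, 1429, -779, -1740, 1212, -743, 1671, 1429, -779, -1740, 1212, -743, 1671, 1429, …
The difference pattern repeats every 6 terms and not for any smaller step, so p = 6.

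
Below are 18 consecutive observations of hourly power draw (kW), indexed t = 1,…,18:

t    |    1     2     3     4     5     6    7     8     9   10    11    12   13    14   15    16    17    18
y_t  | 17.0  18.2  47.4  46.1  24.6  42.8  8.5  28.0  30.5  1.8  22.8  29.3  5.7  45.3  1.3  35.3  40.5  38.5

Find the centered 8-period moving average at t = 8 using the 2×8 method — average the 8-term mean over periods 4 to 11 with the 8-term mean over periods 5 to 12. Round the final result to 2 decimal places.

24.59

Sum over 4–11: 46.1 + 24.6 + 42.8 + 8.5 + 28.0 + 30.5 + 1.8 + 22.8 = 205.1
Sum over 5–12: 24.6 + 42.8 + 8.5 + 28.0 + 30.5 + 1.8 + 22.8 + 29.3 = 188.3
CMA at t=8 = (205.1 + 188.3) / (2·8) = 393.4 / 16 = 24.59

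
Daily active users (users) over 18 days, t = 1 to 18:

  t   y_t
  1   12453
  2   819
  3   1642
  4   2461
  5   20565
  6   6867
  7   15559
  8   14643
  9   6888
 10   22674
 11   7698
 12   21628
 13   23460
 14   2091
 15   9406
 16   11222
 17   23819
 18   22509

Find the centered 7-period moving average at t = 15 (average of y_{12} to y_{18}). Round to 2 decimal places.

Sum of periods 12–18: 21628 + 23460 + 2091 + 9406 + 11222 + 23819 + 22509 = 114135
Divide by 7: 114135 / 7 = 16305.00

16305.00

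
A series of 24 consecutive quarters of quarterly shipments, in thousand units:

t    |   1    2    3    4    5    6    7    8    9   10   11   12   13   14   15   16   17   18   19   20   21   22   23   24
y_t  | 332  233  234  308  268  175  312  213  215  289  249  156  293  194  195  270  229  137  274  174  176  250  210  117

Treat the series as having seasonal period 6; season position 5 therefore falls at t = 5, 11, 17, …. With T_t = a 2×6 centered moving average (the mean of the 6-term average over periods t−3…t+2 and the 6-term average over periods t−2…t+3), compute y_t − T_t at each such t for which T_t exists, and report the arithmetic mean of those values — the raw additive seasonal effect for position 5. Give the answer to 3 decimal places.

14.528

Season position 5 occurs at t = 5, 11, 17 (where T_t is defined).
t=5: T_5 = 253.33333; y_5 − T_5 = 268 − 253.33333 = 14.66667
t=11: T_11 = 234.25000; y_11 − T_11 = 249 − 234.25000 = 14.75000
t=17: T_17 = 214.83333; y_17 − T_17 = 229 − 214.83333 = 14.16667
Mean deviation: (14.66667 + 14.75000 + 14.16667) / 3 = 14.528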